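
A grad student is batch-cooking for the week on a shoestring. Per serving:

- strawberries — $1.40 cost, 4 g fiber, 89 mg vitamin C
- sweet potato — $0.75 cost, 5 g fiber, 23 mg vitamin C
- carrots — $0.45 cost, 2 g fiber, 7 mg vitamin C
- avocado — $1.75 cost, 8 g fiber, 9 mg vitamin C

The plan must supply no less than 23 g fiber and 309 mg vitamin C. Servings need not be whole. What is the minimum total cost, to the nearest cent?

strawberries only: max(23/4, 309/89) = 5.75 servings → $8.05.
sweet potato only: max(23/5, 309/23) = 13.43 servings → $10.08.
carrots only: max(23/2, 309/7) = 44.14 servings → $19.86.
avocado only: max(23/8, 309/9) = 34.33 servings → $60.08.
strawberries + sweet potato with both tight: 2.878 servings and 2.297 servings → $5.75.
strawberries + carrots with both tight: 3.047 servings and 5.407 servings → $6.70.
strawberries + avocado with both tight: 3.351 servings and 1.2 servings → $6.79.
sweet potato + carrots: the both-tight solution has a negative serving — not a feasible corner.
sweet potato + avocado: intersection lies outside the first quadrant.
carrots + avocado: the both-tight solution has a negative serving — not a feasible corner.
So the least-cost plan costs $5.75.

$5.75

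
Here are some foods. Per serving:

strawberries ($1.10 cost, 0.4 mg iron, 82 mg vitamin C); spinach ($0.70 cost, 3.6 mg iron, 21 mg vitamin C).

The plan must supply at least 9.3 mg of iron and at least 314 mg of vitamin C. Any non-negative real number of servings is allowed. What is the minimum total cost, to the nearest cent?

Compare the cost at each extreme point of the feasible region.
strawberries only: max(9.3/0.4, 314/82) = 23.25 servings → $25.57.
spinach only: max(9.3/3.6, 314/21) = 14.95 servings → $10.47.
strawberries + spinach with both tight: 3.26 servings and 2.221 servings → $5.14.
Cheapest feasible corner: $5.14.

$5.14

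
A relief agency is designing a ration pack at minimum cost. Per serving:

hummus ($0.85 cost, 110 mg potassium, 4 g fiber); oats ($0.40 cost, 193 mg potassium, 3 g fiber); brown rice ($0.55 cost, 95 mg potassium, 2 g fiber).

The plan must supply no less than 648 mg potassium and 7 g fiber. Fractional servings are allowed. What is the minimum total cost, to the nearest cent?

$1.34

This is a tiny linear program; its minimum lies at a vertex of the feasible set. List the vertices and price them.
hummus only: max(648/110, 7/4) = 5.891 servings → $5.01.
oats only: max(648/193, 7/3) = 3.358 servings → $1.34.
brown rice only: max(648/95, 7/2) = 6.821 servings → $3.75.
hummus + oats with both targets exact would need a negative amount; discard.
hummus + brown rice: intersection lies outside the first quadrant.
oats + brown rice: intersection lies outside the first quadrant.
Cheapest feasible corner: $1.34.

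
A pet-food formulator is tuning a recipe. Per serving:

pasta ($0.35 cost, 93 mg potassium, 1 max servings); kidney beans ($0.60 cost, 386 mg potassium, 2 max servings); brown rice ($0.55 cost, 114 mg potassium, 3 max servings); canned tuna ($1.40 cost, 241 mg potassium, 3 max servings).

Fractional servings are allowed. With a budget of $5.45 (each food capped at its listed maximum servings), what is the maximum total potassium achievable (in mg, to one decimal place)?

Potassium per dollar: kidney beans 643.3, pasta 265.7, brown rice 207.3, canned tuna 172.1.
Take 2 servings of kidney beans: spends $1.20, +772.0 mg potassium (running total 772.0 mg).
Take 1 serving of pasta: spends $0.35, +93.0 mg potassium (running total 865.0 mg).
Take 3 servings of brown rice: spends $1.65, +342.0 mg potassium (running total 1207.0 mg).
Take 1.607 servings of canned tuna: spends $2.25, +387.3 mg potassium (running total 1594.3 mg).
Greedy by best ratio exhausts the cost allowance optimally: 1594.3 mg.

1594.3 mg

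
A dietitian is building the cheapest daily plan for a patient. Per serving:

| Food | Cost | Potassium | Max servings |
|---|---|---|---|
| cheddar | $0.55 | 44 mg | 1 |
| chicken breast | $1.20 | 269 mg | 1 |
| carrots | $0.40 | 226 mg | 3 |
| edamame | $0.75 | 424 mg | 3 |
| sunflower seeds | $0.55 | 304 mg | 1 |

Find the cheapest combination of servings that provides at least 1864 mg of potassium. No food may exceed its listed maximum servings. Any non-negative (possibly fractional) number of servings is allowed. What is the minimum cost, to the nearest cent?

Cost per mg of potassium: edamame $0.0018, carrots $0.0018, sunflower seeds $0.0018, chicken breast $0.0045, cheddar $0.0125.
Take 3 servings of edamame: +1272.0 mg potassium for $2.25 (total $2.25, still need 592.0 mg).
Take 2.619 servings of carrots: +592.0 mg potassium for $1.05 (total $3.30, still need 0.0 mg).
Filling from the cheapest source first is optimal under one linear minimum: $3.30.

$3.30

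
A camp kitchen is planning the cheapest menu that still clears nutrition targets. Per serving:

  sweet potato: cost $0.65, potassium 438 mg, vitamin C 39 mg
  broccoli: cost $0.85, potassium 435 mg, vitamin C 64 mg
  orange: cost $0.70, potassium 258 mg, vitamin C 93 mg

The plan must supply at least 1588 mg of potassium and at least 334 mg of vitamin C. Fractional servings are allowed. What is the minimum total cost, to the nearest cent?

$3.23

The cheapest plan sits at a corner of the feasible region — with two constraints it uses at most two foods.
sweet potato only: max(1588/438, 334/39) = 8.564 servings → $5.57.
broccoli only: max(1588/435, 334/64) = 5.219 servings → $4.44.
orange only: max(1588/258, 334/93) = 6.155 servings → $4.31.
sweet potato + broccoli with both targets exact would need a negative amount; discard.
sweet potato + orange with both tight: 2.005 servings and 2.75 servings → $3.23.
broccoli + orange with both tight: 2.569 servings and 1.823 servings → $3.46.
The minimum over all feasible corners is $3.23.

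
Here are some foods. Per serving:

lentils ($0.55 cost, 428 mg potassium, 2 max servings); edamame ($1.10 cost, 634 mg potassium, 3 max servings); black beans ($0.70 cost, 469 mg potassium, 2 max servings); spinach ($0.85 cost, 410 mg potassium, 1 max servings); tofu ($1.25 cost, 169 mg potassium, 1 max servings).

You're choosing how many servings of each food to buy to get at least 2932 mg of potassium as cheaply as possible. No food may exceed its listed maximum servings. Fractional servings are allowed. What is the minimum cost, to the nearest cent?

Cost per mg of potassium: lentils $0.0013, black beans $0.0015, edamame $0.0017, spinach $0.0021, tofu $0.0074.
Take 2 servings of lentils: +856.0 mg potassium for $1.10 (total $1.10, still need 2076.0 mg).
Take 2 servings of black beans: +938.0 mg potassium for $1.40 (total $2.50, still need 1138.0 mg).
Take 1.795 servings of edamame: +1138.0 mg potassium for $1.97 (total $4.47, still need 0.0 mg).
Greedy by cheapest-per-mg is optimal for a single linear constraint, so the minimum cost is $4.47.

$4.47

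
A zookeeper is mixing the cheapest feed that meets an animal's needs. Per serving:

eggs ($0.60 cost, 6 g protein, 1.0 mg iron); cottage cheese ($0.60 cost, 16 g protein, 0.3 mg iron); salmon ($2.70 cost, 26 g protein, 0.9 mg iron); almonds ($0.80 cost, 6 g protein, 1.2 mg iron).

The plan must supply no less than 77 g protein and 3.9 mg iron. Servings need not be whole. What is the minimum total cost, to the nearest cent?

$3.93

With two linear requirements the optimum uses one or two foods; enumerate the corners.
eggs only: max(77/6, 3.9/1.0) = 12.83 servings → $7.70.
cottage cheese only: max(77/16, 3.9/0.3) = 13 servings → $7.80.
salmon only: max(77/26, 3.9/0.9) = 4.333 servings → $11.70.
almonds only: max(77/6, 3.9/1.2) = 12.83 servings → $10.27.
eggs + cottage cheese with both tight: 2.768 servings and 3.775 servings → $3.93.
eggs + salmon with both tight: 1.558 servings and 2.602 servings → $7.96.
eggs + almonds: intersection lies outside the first quadrant.
cottage cheese + salmon: the both-tight solution has a negative serving — not a feasible corner.
cottage cheese + almonds with both tight: 3.966 servings and 2.259 servings → $4.19.
salmon + almonds with both tight: 2.674 servings and 1.244 servings → $8.22.
The minimum over all feasible corners is $3.93.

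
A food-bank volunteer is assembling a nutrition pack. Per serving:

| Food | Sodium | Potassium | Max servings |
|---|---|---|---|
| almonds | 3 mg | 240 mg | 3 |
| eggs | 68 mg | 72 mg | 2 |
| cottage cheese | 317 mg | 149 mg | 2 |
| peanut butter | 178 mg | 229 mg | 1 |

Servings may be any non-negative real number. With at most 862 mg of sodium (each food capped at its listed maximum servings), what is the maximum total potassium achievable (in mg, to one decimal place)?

Potassium per mg sodium: almonds 80, peanut butter 1.287, eggs 1.059, cottage cheese 0.47.
Take 3 servings of almonds: uses 9 mg sodium, +720.0 mg potassium (running total 720.0 mg).
Take 1 serving of peanut butter: uses 178 mg sodium, +229.0 mg potassium (running total 949.0 mg).
Take 2 servings of eggs: uses 136 mg sodium, +144.0 mg potassium (running total 1093.0 mg).
Take 1.7 servings of cottage cheese: uses 539 mg sodium, +253.3 mg potassium (running total 1346.3 mg).
Filling greedily by potassium-per-mg sodium is optimal for one linear limit, giving 1346.3 mg.

1346.3 mg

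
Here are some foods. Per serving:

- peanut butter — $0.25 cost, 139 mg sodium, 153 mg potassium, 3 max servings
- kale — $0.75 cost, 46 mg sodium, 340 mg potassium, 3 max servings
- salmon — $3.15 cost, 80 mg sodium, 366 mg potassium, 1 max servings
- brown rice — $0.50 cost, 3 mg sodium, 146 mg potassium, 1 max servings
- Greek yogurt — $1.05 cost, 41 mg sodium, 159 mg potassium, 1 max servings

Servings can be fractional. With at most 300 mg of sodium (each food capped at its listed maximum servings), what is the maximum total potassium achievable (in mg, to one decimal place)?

1732.8 mg

Potassium per mg sodium: brown rice 48.67, kale 7.391, salmon 4.575, Greek yogurt 3.878, peanut butter 1.101.
Take 1 serving of brown rice: uses 3 mg sodium, +146.0 mg potassium (running total 146.0 mg).
Take 3 servings of kale: uses 138 mg sodium, +1020.0 mg potassium (running total 1166.0 mg).
Take 1 serving of salmon: uses 80 mg sodium, +366.0 mg potassium (running total 1532.0 mg).
Take 1 serving of Greek yogurt: uses 41 mg sodium, +159.0 mg potassium (running total 1691.0 mg).
Take 0.2734 servings of peanut butter: uses 38 mg sodium, +41.8 mg potassium (running total 1732.8 mg).
Filling greedily by potassium-per-mg sodium is optimal for one linear limit, giving 1732.8 mg.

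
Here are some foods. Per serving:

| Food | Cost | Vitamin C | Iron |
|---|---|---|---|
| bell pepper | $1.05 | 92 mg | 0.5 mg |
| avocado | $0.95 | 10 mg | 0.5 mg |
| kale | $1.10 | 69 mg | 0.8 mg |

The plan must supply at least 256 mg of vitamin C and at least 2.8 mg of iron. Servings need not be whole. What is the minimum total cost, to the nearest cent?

$3.96

A basic optimal solution has at most two foods positive. Try each food alone and each pair with both targets met exactly.
bell pepper only: max(256/92, 2.8/0.5) = 5.6 servings → $5.88.
avocado only: max(256/10, 2.8/0.5) = 25.6 servings → $24.32.
kale only: max(256/69, 2.8/0.8) = 3.71 servings → $4.08.
bell pepper + avocado with both tight: 2.439 servings and 3.161 servings → $5.56.
bell pepper + kale with both tight: 0.2967 servings and 3.315 servings → $3.96.
avocado + kale: intersection lies outside the first quadrant.
The minimum over all feasible corners is $3.96.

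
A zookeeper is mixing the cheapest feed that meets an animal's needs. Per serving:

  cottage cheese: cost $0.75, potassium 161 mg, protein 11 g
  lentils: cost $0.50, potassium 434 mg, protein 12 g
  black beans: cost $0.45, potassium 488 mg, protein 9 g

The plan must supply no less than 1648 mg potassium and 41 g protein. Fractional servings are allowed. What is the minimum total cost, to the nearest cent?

$1.78

Two binding constraints pin down two serving amounts, so the optimal mix uses at most two foods. The candidates are each food alone (scaled to the tighter of potassium/protein) and each pair with both constraints tight.
cottage cheese only: max(1648/161, 41/11) = 10.24 servings → $7.68.
lentils only: max(1648/434, 41/12) = 3.797 servings → $1.90.
black beans only: max(1648/488, 41/9) = 4.556 servings → $2.05.
cottage cheese + lentils: intersection lies outside the first quadrant.
cottage cheese + black beans with both tight: 1.321 servings and 2.941 servings → $2.31.
lentils + black beans with both tight: 2.654 servings and 1.016 servings → $1.78.
So the least-cost plan costs $1.78.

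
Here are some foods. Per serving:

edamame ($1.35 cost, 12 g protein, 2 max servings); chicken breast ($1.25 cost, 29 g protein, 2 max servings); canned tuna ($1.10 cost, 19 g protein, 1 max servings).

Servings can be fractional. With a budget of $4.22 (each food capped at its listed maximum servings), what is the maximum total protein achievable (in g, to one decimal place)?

82.5 g

Protein per dollar: chicken breast 23.2, canned tuna 17.27, edamame 8.889.
Take 2 servings of chicken breast: spends $2.50, +58.0 g protein (running total 58.0 g).
Take 1 serving of canned tuna: spends $1.10, +19.0 g protein (running total 77.0 g).
Take 0.4593 servings of edamame: spends $0.62, +5.5 g protein (running total 82.5 g).
Greedy by best ratio exhausts the cost allowance optimally: 82.5 g.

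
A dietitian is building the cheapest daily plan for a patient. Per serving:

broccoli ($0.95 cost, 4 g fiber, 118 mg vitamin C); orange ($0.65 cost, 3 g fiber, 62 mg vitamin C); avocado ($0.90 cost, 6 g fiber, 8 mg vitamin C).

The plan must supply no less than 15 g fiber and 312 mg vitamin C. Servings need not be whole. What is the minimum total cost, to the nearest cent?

$3.16

Minimising a linear cost over {fiber ≥ 15, vitamin C ≥ 312, servings ≥ 0} — the optimum is at a vertex, using one or two foods.
broccoli only: max(15/4, 312/118) = 3.75 servings → $3.56.
orange only: max(15/3, 312/62) = 5.032 servings → $3.27.
avocado only: max(15/6, 312/8) = 39 servings → $35.10.
broccoli + orange with both tight: 0.0566 servings and 4.925 servings → $3.25.
broccoli + avocado with both tight: 2.592 servings and 0.7722 servings → $3.16.
orange + avocado with both targets exact would need a negative amount; discard.
So the least-cost plan costs $3.16.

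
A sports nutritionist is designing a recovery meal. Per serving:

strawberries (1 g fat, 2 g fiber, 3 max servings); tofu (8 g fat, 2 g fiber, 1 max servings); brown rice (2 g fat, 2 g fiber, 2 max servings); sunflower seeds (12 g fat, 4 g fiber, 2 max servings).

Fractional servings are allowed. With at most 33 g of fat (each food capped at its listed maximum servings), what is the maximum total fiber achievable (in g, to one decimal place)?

18.5 g

Fiber per g fat: strawberries 2, brown rice 1, sunflower seeds 0.3333, tofu 0.25.
Take 3 servings of strawberries: uses 3 g fat, +6.0 g fiber (running total 6.0 g).
Take 2 servings of brown rice: uses 4 g fat, +4.0 g fiber (running total 10.0 g).
Take 2 servings of sunflower seeds: uses 24 g fat, +8.0 g fiber (running total 18.0 g).
Take 0.25 servings of tofu: uses 2 g fat, +0.5 g fiber (running total 18.5 g).
Greedy by best ratio exhausts the fat allowance optimally: 18.5 g.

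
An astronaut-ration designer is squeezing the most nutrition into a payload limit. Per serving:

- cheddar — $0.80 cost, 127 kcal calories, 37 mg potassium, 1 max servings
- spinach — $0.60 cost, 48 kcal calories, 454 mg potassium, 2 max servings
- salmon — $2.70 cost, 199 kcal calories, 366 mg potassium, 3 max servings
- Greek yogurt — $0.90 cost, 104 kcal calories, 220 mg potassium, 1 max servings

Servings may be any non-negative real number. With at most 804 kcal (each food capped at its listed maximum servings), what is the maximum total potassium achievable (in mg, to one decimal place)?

Potassium per kcal: spinach 9.458, Greek yogurt 2.115, salmon 1.839, cheddar 0.2913.
Take 2 servings of spinach: uses 96 kcal, +908.0 mg potassium (running total 908.0 mg).
Take 1 serving of Greek yogurt: uses 104 kcal, +220.0 mg potassium (running total 1128.0 mg).
Take 3 servings of salmon: uses 597 kcal, +1098.0 mg potassium (running total 2226.0 mg).
Take 0.05512 servings of cheddar: uses 7 kcal, +2.0 mg potassium (running total 2228.0 mg).
Greedy by best ratio exhausts the calories allowance optimally: 2228.0 mg.

2228.0 mg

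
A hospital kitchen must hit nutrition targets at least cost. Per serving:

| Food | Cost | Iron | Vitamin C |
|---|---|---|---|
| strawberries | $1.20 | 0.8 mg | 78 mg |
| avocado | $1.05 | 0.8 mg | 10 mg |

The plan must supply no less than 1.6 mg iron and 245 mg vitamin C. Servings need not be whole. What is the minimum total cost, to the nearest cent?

Check every corner: each single food scaled to meet both minima, and each pair solved so both constraints bind.
strawberries only: max(1.6/0.8, 245/78) = 3.141 servings → $3.77.
avocado only: max(1.6/0.8, 245/10) = 24.5 servings → $25.73.
strawberries + avocado: the both-tight solution has a negative serving — not a feasible corner.
Cheapest feasible corner: $3.77.

$3.77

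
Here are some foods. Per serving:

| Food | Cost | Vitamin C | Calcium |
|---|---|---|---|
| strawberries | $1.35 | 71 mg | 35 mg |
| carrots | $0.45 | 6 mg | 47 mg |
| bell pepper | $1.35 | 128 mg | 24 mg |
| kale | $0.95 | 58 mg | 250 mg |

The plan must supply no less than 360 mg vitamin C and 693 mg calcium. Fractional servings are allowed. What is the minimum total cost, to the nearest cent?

At the optimum either one food covers both requirements or two foods hit both targets exactly; no other combination can be cheaper.
strawberries only: max(360/71, 693/35) = 19.8 servings → $26.73.
carrots only: max(360/6, 693/47) = 60 servings → $27.00.
bell pepper only: max(360/128, 693/24) = 28.88 servings → $38.98.
kale only: max(360/58, 693/250) = 6.207 servings → $5.90.
strawberries + carrots with both tight: 4.081 servings and 11.71 servings → $10.78.
strawberries + bell pepper with both targets exact would need a negative amount; discard.
strawberries + kale with both tight: 3.168 servings and 2.328 servings → $6.49.
carrots + bell pepper with both tight: 13.63 servings and 2.173 servings → $9.07.
carrots + kale with both targets exact would need a negative amount; discard.
bell pepper + kale with both tight: 1.627 servings and 2.616 servings → $4.68.
So the least-cost plan costs $4.68.

$4.68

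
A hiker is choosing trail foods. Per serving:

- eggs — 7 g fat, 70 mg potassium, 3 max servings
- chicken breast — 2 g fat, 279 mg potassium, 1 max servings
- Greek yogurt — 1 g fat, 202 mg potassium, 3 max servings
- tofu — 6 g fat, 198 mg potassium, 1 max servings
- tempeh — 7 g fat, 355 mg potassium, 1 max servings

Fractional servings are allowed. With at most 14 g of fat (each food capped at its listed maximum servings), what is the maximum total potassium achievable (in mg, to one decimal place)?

Potassium per g fat: Greek yogurt 202, chicken breast 139.5, tempeh 50.71, tofu 33, eggs 10.
Take 3 servings of Greek yogurt: uses 3 g fat, +606.0 mg potassium (running total 606.0 mg).
Take 1 serving of chicken breast: uses 2 g fat, +279.0 mg potassium (running total 885.0 mg).
Take 1 serving of tempeh: uses 7 g fat, +355.0 mg potassium (running total 1240.0 mg).
Take 0.3333 servings of tofu: uses 2 g fat, +66.0 mg potassium (running total 1306.0 mg).
Greedy by best ratio exhausts the fat allowance optimally: 1306.0 mg.

1306.0 mg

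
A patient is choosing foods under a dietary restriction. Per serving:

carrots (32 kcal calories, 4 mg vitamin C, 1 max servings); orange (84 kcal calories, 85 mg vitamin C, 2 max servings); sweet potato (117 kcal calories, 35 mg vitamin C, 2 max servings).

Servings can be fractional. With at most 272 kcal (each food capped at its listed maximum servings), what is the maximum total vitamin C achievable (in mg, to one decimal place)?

Vitamin C per kcal: orange 1.012, sweet potato 0.2991, carrots 0.125.
Take 2 servings of orange: uses 168 kcal, +170.0 mg vitamin C (running total 170.0 mg).
Take 0.8889 servings of sweet potato: uses 104 kcal, +31.1 mg vitamin C (running total 201.1 mg).
Filling greedily by vitamin C-per-kcal is optimal for one linear limit, giving 201.1 mg.

201.1 mg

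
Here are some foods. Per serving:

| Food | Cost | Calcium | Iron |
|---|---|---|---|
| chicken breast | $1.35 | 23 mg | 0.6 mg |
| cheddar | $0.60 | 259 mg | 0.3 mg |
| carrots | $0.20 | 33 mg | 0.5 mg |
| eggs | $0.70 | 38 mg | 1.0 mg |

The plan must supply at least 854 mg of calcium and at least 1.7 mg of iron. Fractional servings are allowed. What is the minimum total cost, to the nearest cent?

$2.17

Minimising a linear cost over {calcium ≥ 854, iron ≥ 1.7, servings ≥ 0} — the optimum is at a vertex, using one or two foods.
chicken breast only: max(854/23, 1.7/0.6) = 37.13 servings → $50.13.
cheddar only: max(854/259, 1.7/0.3) = 5.667 servings → $3.40.
carrots only: max(854/33, 1.7/0.5) = 25.88 servings → $5.18.
eggs only: max(854/38, 1.7/1.0) = 22.47 servings → $15.73.
chicken breast + cheddar with both tight: 1.24 servings and 3.187 servings → $3.59.
chicken breast + carrots: intersection lies outside the first quadrant.
chicken breast + eggs: the both-tight solution has a negative serving — not a feasible corner.
cheddar + carrots with both tight: 3.101 servings and 1.539 servings → $2.17.
cheddar + eggs with both tight: 3.188 servings and 0.7435 servings → $2.43.
carrots + eggs: intersection lies outside the first quadrant.
So the least-cost plan costs $2.17.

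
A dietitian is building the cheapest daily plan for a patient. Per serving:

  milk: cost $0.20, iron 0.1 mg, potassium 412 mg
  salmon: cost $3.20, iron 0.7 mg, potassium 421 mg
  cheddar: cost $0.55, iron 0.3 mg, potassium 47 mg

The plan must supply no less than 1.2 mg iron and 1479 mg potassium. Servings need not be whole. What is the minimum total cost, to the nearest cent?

This is a tiny linear program; its minimum lies at a vertex of the feasible set. List the vertices and price them.
milk only: max(1.2/0.1, 1479/412) = 12 servings → $2.40.
salmon only: max(1.2/0.7, 1479/421) = 3.513 servings → $11.24.
cheddar only: max(1.2/0.3, 1479/47) = 31.47 servings → $17.31.
milk + salmon with both tight: 2.152 servings and 1.407 servings → $4.93.
milk + cheddar with both tight: 3.257 servings and 2.914 servings → $2.25.
salmon + cheddar with both targets exact would need a negative amount; discard.
So the least-cost plan costs $2.25.

$2.25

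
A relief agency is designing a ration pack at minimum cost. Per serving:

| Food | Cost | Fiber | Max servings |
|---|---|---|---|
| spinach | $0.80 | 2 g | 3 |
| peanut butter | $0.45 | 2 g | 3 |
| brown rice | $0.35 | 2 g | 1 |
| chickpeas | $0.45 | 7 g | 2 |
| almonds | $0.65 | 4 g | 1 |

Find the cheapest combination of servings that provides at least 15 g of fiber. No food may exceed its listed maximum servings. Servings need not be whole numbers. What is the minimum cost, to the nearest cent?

$1.06

Cost per g of fiber: chickpeas $0.0643, almonds $0.1625, brown rice $0.1750, peanut butter $0.2250, spinach $0.4000.
Take 2 servings of chickpeas: +14.0 g fiber for $0.90 (total $0.90, still need 1.0 g).
Take 0.25 servings of almonds: +1.0 g fiber for $0.16 (total $1.06, still need 0.0 g).
Greedy by cheapest-per-g is optimal for a single linear constraint, so the minimum cost is $1.06.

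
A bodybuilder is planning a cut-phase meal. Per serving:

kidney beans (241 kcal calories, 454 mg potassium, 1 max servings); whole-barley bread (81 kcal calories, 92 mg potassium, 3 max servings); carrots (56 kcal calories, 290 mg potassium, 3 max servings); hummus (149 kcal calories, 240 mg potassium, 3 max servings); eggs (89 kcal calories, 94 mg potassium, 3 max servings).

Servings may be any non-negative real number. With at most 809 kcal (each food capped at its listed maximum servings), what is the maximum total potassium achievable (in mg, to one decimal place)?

1968.3 mg

Potassium per kcal: carrots 5.179, kidney beans 1.884, hummus 1.611, whole-barley bread 1.136, eggs 1.056.
Take 3 servings of carrots: uses 168 kcal, +870.0 mg potassium (running total 870.0 mg).
Take 1 serving of kidney beans: uses 241 kcal, +454.0 mg potassium (running total 1324.0 mg).
Take 2.685 servings of hummus: uses 400 kcal, +644.3 mg potassium (running total 1968.3 mg).
Greedy by best ratio exhausts the calories allowance optimally: 1968.3 mg.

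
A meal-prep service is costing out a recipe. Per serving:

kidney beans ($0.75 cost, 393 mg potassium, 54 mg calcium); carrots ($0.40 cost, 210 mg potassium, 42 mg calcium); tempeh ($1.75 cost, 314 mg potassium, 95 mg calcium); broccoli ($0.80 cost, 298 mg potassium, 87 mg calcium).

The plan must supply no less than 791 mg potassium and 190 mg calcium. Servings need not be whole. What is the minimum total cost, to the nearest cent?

An LP optimum is at a vertex; with two nutrient constraints at most two foods are used. Check each candidate.
kidney beans only: max(791/393, 190/54) = 3.519 servings → $2.64.
carrots only: max(791/210, 190/42) = 4.524 servings → $1.81.
tempeh only: max(791/314, 190/95) = 2.519 servings → $4.41.
broccoli only: max(791/298, 190/87) = 2.654 servings → $2.12.
kidney beans + carrots: intersection lies outside the first quadrant.
kidney beans + tempeh with both tight: 0.7599 servings and 1.568 servings → $3.31.
kidney beans + broccoli with both tight: 0.6739 servings and 1.766 servings → $1.92.
carrots + tempeh with both tight: 2.29 servings and 0.9876 servings → $2.64.
carrots + broccoli with both tight: 2.12 servings and 1.161 servings → $1.78.
tempeh + broccoli with both targets exact would need a negative amount; discard.
Cheapest feasible corner: $1.78.

$1.78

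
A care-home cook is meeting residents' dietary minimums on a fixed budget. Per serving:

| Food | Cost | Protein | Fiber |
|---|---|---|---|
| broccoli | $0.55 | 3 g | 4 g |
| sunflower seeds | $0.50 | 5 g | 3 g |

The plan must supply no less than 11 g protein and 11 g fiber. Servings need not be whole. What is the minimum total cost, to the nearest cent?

$1.60

Check every corner: each single food scaled to meet both minima, and each pair solved so both constraints bind.
broccoli only: max(11/3, 11/4) = 3.667 servings → $2.02.
sunflower seeds only: max(11/5, 11/3) = 3.667 servings → $1.83.
broccoli + sunflower seeds with both tight: 2 servings and 1 serving → $1.60.
So the least-cost plan costs $1.60.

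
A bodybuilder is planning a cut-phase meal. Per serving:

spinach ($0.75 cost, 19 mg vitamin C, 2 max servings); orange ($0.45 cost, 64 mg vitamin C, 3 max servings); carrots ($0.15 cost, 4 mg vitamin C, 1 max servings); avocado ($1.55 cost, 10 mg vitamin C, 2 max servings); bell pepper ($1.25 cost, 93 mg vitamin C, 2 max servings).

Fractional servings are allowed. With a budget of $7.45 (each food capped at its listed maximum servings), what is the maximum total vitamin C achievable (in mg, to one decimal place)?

432.6 mg

Vitamin C per dollar: orange 142.2, bell pepper 74.4, carrots 26.67, spinach 25.33, avocado 6.452.
Take 3 servings of orange: spends $1.35, +192.0 mg vitamin C (running total 192.0 mg).
Take 2 servings of bell pepper: spends $2.50, +186.0 mg vitamin C (running total 378.0 mg).
Take 1 serving of carrots: spends $0.15, +4.0 mg vitamin C (running total 382.0 mg).
Take 2 servings of spinach: spends $1.50, +38.0 mg vitamin C (running total 420.0 mg).
Take 1.258 servings of avocado: spends $1.95, +12.6 mg vitamin C (running total 432.6 mg).
Greedy by best ratio exhausts the cost allowance optimally: 432.6 mg.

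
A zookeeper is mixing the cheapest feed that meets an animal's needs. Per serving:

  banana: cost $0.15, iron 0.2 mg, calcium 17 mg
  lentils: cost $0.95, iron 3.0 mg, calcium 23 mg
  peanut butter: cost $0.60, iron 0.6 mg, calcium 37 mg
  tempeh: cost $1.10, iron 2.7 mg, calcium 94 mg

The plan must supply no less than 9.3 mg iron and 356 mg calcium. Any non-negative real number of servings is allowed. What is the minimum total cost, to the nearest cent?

At the optimum either one food covers both requirements or two foods hit both targets exactly; no other combination can be cheaper.
banana only: max(9.3/0.2, 356/17) = 46.5 servings → $6.97.
lentils only: max(9.3/3.0, 356/23) = 15.48 servings → $14.70.
peanut butter only: max(9.3/0.6, 356/37) = 15.5 servings → $9.30.
tempeh only: max(9.3/2.7, 356/94) = 3.787 servings → $4.17.
banana + lentils with both tight: 18.41 servings and 1.873 servings → $4.54.
banana + peanut butter: the both-tight solution has a negative serving — not a feasible corner.
banana + tempeh with both tight: 3.21 servings and 3.207 servings → $4.01.
lentils + peanut butter with both tight: 1.343 servings and 8.787 servings → $6.55.
lentils + tempeh: the both-tight solution has a negative serving — not a feasible corner.
peanut butter + tempeh with both tight: 2 servings and 3 servings → $4.50.
The minimum over all feasible corners is $4.01.

$4.01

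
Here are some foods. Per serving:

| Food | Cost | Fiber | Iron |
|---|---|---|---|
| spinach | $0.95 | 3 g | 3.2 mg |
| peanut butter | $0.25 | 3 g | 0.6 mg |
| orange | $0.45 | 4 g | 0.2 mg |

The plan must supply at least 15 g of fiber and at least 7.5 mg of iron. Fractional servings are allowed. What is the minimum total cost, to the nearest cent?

$2.46

A basic optimal solution has at most two foods positive. Try each food alone and each pair with both targets met exactly.
spinach only: max(15/3, 7.5/3.2) = 5 servings → $4.75.
peanut butter only: max(15/3, 7.5/0.6) = 12.5 servings → $3.12.
orange only: max(15/4, 7.5/0.2) = 37.5 servings → $16.88.
spinach + peanut butter with both tight: 1.731 servings and 3.269 servings → $2.46.
spinach + orange with both tight: 2.213 servings and 2.09 servings → $3.04.
peanut butter + orange: intersection lies outside the first quadrant.
So the least-cost plan costs $2.46.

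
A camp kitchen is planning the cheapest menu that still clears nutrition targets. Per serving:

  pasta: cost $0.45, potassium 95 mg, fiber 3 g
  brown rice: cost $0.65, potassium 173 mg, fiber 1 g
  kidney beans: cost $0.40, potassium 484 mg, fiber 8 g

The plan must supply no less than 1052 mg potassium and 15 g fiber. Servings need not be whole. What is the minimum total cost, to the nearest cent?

The cheapest plan sits at a corner of the feasible region — with two constraints it uses at most two foods.
pasta only: max(1052/95, 15/3) = 11.07 servings → $4.98.
brown rice only: max(1052/173, 15/1) = 15 servings → $9.75.
kidney beans only: max(1052/484, 15/8) = 2.174 servings → $0.87.
pasta + brown rice with both tight: 3.639 servings and 4.083 servings → $4.29.
pasta + kidney beans: intersection lies outside the first quadrant.
brown rice + kidney beans with both tight: 1.284 servings and 1.714 servings → $1.52.
The minimum over all feasible corners is $0.87.

$0.87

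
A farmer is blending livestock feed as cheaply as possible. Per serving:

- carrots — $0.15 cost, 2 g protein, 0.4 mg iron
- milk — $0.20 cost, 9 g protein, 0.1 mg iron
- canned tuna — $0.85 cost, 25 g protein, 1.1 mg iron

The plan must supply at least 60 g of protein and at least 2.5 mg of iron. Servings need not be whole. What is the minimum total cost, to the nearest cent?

$1.85

An LP optimum is at a vertex; with two nutrient constraints at most two foods are used. Check each candidate.
carrots only: max(60/2, 2.5/0.4) = 30 servings → $4.50.
milk only: max(60/9, 2.5/0.1) = 25 servings → $5.00.
canned tuna only: max(60/25, 2.5/1.1) = 2.4 servings → $2.04.
carrots + milk with both tight: 4.853 servings and 5.588 servings → $1.85.
carrots + canned tuna with both targets exact would need a negative amount; discard.
milk + canned tuna with both tight: 0.473 servings and 2.23 servings → $1.99.
So the least-cost plan costs $1.85.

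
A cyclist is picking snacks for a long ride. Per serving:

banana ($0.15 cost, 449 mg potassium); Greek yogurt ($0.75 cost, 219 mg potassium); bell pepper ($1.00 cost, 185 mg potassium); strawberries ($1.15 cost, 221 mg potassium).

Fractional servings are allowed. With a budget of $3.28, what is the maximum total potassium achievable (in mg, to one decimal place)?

9818.1 mg

Potassium per dollar: banana 2993, Greek yogurt 292, strawberries 192.2, bell pepper 185.
With no serving limits, spend the whole cost allowance on banana: $3.28 / $0.15 × 449 mg = 9818.1 mg.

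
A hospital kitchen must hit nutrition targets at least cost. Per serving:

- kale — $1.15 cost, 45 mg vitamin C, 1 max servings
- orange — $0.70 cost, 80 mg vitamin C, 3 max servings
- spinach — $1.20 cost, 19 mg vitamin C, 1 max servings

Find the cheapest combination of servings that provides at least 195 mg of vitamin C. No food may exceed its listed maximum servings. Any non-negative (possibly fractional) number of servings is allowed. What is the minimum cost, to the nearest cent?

$1.71

Cost per mg of vitamin C: orange $0.0088, kale $0.0256, spinach $0.0632.
Take 2.438 servings of orange: +195.0 mg vitamin C for $1.71 (total $1.71, still need 0.0 mg).
Filling from the cheapest source first is optimal under one linear minimum: $1.71.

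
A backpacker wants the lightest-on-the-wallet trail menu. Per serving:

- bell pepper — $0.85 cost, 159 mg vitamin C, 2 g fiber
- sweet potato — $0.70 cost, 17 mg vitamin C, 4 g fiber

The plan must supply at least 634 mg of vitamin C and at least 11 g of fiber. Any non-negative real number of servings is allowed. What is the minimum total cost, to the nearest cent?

$3.88

This is a tiny linear program; its minimum lies at a vertex of the feasible set. List the vertices and price them.
bell pepper only: max(634/159, 11/2) = 5.5 servings → $4.67.
sweet potato only: max(634/17, 11/4) = 37.29 servings → $26.11.
bell pepper + sweet potato with both tight: 3.902 servings and 0.799 servings → $3.88.
So the least-cost plan costs $3.88.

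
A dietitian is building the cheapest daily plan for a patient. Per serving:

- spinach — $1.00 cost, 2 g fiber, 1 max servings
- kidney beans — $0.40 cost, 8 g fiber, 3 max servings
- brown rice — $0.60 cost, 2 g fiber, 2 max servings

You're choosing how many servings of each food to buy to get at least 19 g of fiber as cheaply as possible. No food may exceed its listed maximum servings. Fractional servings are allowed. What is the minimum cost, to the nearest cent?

Cost per g of fiber: kidney beans $0.0500, brown rice $0.3000, spinach $0.5000.
Take 2.375 servings of kidney beans: +19.0 g fiber for $0.95 (total $0.95, still need 0.0 g).
Filling from the cheapest source first is optimal under one linear minimum: $0.95.

$0.95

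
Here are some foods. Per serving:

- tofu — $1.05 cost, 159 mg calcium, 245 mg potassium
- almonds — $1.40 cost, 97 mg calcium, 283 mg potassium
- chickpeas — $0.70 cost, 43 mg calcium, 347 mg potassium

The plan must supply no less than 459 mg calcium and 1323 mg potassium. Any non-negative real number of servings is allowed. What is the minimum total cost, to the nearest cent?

$3.94

Check every corner: each single food scaled to meet both minima, and each pair solved so both constraints bind.
tofu only: max(459/159, 1323/245) = 5.4 servings → $5.67.
almonds only: max(459/97, 1323/283) = 4.732 servings → $6.62.
chickpeas only: max(459/43, 1323/347) = 10.67 servings → $7.47.
tofu + almonds with both tight: 0.07376 servings and 4.611 servings → $6.53.
tofu + chickpeas with both tight: 2.294 servings and 2.193 servings → $3.94.
almonds + chickpeas: intersection lies outside the first quadrant.
Cheapest feasible corner: $3.94.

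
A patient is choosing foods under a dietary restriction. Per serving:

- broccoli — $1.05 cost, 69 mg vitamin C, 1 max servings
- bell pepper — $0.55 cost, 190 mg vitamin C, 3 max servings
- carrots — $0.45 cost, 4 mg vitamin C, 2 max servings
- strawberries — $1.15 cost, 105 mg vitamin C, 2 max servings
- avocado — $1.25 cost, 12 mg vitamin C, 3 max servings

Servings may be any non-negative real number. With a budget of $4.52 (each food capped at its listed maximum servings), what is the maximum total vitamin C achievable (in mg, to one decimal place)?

817.5 mg

Vitamin C per dollar: bell pepper 345.5, strawberries 91.3, broccoli 65.71, avocado 9.6, carrots 8.889.
Take 3 servings of bell pepper: spends $1.65, +570.0 mg vitamin C (running total 570.0 mg).
Take 2 servings of strawberries: spends $2.30, +210.0 mg vitamin C (running total 780.0 mg).
Take 0.5429 servings of broccoli: spends $0.57, +37.5 mg vitamin C (running total 817.5 mg).
Greedy by best ratio exhausts the cost allowance optimally: 817.5 mg.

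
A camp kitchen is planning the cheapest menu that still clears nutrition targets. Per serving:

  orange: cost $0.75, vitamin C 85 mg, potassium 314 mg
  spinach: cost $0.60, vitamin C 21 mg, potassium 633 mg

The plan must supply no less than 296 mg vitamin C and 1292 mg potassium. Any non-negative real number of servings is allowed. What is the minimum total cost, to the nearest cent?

Compare the cost at each extreme point of the feasible region.
orange only: max(296/85, 1292/314) = 4.115 servings → $3.09.
spinach only: max(296/21, 1292/633) = 14.1 servings → $8.46.
orange + spinach with both tight: 3.394 servings and 0.3575 servings → $2.76.
Cheapest feasible corner: $2.76.

$2.76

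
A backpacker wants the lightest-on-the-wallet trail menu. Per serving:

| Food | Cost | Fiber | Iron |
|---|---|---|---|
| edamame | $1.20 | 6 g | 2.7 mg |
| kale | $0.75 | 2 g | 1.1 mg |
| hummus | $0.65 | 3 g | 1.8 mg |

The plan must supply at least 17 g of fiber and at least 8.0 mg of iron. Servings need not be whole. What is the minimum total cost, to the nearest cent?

edamame only: max(17/6, 8.0/2.7) = 2.963 servings → $3.56.
kale only: max(17/2, 8.0/1.1) = 8.5 servings → $6.38.
hummus only: max(17/3, 8.0/1.8) = 5.667 servings → $3.68.
edamame + kale with both tight: 2.25 servings and 1.75 servings → $4.01.
edamame + hummus with both tight: 2.444 servings and 0.7778 servings → $3.44.
kale + hummus with both targets exact would need a negative amount; discard.
Cheapest feasible corner: $3.44.

$3.44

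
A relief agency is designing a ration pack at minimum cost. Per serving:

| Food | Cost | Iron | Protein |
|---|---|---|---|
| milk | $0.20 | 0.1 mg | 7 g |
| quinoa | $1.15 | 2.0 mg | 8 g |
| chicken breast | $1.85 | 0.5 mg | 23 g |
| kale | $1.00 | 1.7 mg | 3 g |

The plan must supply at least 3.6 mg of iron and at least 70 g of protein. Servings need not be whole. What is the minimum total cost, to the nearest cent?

$3.27

The cheapest plan sits at a corner of the feasible region — with two constraints it uses at most two foods.
milk only: max(3.6/0.1, 70/7) = 36 servings → $7.20.
quinoa only: max(3.6/2.0, 70/8) = 8.75 servings → $10.06.
chicken breast only: max(3.6/0.5, 70/23) = 7.2 servings → $13.32.
kale only: max(3.6/1.7, 70/3) = 23.33 servings → $23.33.
milk + quinoa with both tight: 8.424 servings and 1.379 servings → $3.27.
milk + chicken breast with both targets exact would need a negative amount; discard.
milk + kale with both tight: 9.328 servings and 1.569 servings → $3.43.
quinoa + chicken breast with both tight: 1.138 servings and 2.648 servings → $6.21.
quinoa + kale: intersection lies outside the first quadrant.
chicken breast + kale with both tight: 2.878 servings and 1.271 servings → $6.59.
Cheapest feasible corner: $3.27.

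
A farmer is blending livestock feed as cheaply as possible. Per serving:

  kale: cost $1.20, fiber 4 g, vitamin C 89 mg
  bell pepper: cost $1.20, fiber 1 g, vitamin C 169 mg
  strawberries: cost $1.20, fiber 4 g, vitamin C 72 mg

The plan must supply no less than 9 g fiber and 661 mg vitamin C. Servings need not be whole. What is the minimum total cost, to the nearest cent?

$5.53

An LP optimum is at a vertex; with two nutrient constraints at most two foods are used. Check each candidate.
kale only: max(9/4, 661/89) = 7.427 servings → $8.91.
bell pepper only: max(9/1, 661/169) = 9 servings → $10.80.
strawberries only: max(9/4, 661/72) = 9.181 servings → $11.02.
kale + bell pepper with both tight: 1.465 servings and 3.14 servings → $5.53.
kale + strawberries: intersection lies outside the first quadrant.
bell pepper + strawberries with both tight: 3.305 servings and 1.424 servings → $5.67.
So the least-cost plan costs $5.53.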